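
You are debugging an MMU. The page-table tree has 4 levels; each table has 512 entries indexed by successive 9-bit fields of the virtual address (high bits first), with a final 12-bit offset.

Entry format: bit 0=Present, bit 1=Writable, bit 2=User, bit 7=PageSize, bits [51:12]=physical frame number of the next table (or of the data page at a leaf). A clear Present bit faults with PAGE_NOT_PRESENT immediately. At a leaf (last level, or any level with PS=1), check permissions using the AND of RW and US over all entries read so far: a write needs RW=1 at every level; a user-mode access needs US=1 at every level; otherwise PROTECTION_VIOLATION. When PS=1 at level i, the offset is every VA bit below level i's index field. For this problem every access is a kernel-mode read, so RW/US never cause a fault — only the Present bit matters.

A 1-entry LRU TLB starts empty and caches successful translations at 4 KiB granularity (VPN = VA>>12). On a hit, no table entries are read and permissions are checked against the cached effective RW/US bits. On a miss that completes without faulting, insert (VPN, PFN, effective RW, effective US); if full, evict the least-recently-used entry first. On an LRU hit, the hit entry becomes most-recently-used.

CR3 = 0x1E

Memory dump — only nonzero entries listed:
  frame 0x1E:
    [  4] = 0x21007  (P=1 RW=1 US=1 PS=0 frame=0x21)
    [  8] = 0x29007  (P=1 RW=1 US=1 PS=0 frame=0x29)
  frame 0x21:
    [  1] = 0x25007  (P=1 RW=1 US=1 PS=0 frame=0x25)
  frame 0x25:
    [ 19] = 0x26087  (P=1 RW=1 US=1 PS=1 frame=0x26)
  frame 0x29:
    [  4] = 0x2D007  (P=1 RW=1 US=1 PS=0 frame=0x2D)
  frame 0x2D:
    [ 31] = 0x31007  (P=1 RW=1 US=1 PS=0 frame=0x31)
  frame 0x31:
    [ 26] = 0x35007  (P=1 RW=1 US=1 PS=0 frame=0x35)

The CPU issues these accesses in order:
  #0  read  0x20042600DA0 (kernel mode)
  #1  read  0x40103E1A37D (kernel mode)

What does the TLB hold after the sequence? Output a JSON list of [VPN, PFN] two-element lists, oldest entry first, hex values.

Per-access translation:
#0 VA=0x20042600DA0 (r,kernel):
  lvl0: tbl 0x1E, slot 4 ⇒ 0x21007 (P1/RW1/US1/PS0)
  lvl1: tbl 0x21, slot 1 ⇒ 0x25007 (P1/RW1/US1/PS0)
  lvl2: tbl 0x25, slot 19 ⇒ 0x26087 (P1/RW1/US1/PS1)
  ⇒ phys 0x26DA0 (huge @L2)  [3 reads]
#1 VA=0x40103E1A37D (r,kernel):
  lvl0: tbl 0x1E, slot 8 ⇒ 0x29007 (P1/RW1/US1/PS0)
  lvl1: tbl 0x29, slot 4 ⇒ 0x2D007 (P1/RW1/US1/PS0)
  lvl2: tbl 0x2D, slot 31 ⇒ 0x31007 (P1/RW1/US1/PS0)
  lvl3: tbl 0x31, slot 26 ⇒ 0x35007 (P1/RW1/US1/PS0)
  ⇒ phys 0x3537D  [4 reads]

TLB: [["0x40103E1A", "0x35"]]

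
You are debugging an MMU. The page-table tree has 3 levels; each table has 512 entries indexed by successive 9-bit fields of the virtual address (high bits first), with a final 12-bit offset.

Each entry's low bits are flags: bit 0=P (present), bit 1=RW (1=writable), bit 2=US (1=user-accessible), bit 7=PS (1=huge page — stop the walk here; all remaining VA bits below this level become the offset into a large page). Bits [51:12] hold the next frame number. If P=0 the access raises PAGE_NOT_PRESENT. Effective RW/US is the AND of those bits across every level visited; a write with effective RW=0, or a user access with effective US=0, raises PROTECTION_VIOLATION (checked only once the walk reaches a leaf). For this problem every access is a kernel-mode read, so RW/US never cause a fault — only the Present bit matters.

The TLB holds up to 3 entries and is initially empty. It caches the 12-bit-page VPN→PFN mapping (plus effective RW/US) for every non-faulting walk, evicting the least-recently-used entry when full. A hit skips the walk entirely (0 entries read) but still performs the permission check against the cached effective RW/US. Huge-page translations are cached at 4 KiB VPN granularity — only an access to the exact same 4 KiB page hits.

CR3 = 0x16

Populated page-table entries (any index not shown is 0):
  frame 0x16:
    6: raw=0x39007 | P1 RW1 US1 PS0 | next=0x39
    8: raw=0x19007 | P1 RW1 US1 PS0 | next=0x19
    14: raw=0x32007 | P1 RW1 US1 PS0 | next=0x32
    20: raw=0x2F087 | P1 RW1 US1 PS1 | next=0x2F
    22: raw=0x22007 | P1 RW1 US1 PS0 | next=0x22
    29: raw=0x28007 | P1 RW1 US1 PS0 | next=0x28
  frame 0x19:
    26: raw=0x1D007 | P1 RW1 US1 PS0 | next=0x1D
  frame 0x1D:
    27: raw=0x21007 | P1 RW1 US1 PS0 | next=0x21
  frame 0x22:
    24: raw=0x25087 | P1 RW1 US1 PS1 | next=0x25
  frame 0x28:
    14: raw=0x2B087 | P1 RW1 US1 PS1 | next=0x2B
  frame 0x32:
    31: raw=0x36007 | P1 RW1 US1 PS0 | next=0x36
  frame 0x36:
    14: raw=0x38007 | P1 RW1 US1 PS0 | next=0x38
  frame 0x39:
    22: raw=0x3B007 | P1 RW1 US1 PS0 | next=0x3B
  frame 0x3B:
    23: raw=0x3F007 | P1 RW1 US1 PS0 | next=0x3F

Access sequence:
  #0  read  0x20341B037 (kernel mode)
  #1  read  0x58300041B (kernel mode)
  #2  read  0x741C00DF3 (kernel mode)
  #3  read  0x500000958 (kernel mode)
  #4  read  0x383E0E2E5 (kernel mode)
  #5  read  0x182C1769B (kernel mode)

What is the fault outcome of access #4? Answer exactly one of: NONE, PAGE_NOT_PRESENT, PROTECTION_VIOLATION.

Per-access translation:
#0 VA=0x20341B037 (r,kernel):
  L0 @0x16[8] → 0x19007  P=1,RW=1,US=1,PS=0
  L1 @0x19[26] → 0x1D007  P=1,RW=1,US=1,PS=0
  L2 @0x1D[27] → 0x21007  P=1,RW=1,US=1,PS=0
  ✓ 0x21037  — 3 lookups
#1 VA=0x58300041B (r,kernel):
  L0 @0x16[22] → 0x22007  P=1,RW=1,US=1,PS=0
  L1 @0x22[24] → 0x25087  P=1,RW=1,US=1,PS=1
  ✓ 0x2541B (huge @L1)  — 2 lookups
#2 VA=0x741C00DF3 (r,kernel):
  L0 @0x16[29] → 0x28007  P=1,RW=1,US=1,PS=0
  L1 @0x28[14] → 0x2B087  P=1,RW=1,US=1,PS=1
  ✓ 0x2BDF3 (huge @L1)  — 2 lookups
#3 VA=0x500000958 (r,kernel):
  L0 @0x16[20] → 0x2F087  P=1,RW=1,US=1,PS=1
  ✓ 0x2F958 (huge @L0)  — 1 lookups
#4 VA=0x383E0E2E5 (r,kernel):
  L0 @0x16[14] → 0x32007  P=1,RW=1,US=1,PS=0
  L1 @0x32[31] → 0x36007  P=1,RW=1,US=1,PS=0
  L2 @0x36[14] → 0x38007  P=1,RW=1,US=1,PS=0
  ✓ 0x382E5  — 3 lookups
#5 VA=0x182C1769B (r,kernel):
  L0 @0x16[6] → 0x39007  P=1,RW=1,US=1,PS=0
  L1 @0x39[22] → 0x3B007  P=1,RW=1,US=1,PS=0
  L2 @0x3B[23] → 0x3F007  P=1,RW=1,US=1,PS=0
  ✓ 0x3F69B  — 3 lookups

Access #4 fault: NONE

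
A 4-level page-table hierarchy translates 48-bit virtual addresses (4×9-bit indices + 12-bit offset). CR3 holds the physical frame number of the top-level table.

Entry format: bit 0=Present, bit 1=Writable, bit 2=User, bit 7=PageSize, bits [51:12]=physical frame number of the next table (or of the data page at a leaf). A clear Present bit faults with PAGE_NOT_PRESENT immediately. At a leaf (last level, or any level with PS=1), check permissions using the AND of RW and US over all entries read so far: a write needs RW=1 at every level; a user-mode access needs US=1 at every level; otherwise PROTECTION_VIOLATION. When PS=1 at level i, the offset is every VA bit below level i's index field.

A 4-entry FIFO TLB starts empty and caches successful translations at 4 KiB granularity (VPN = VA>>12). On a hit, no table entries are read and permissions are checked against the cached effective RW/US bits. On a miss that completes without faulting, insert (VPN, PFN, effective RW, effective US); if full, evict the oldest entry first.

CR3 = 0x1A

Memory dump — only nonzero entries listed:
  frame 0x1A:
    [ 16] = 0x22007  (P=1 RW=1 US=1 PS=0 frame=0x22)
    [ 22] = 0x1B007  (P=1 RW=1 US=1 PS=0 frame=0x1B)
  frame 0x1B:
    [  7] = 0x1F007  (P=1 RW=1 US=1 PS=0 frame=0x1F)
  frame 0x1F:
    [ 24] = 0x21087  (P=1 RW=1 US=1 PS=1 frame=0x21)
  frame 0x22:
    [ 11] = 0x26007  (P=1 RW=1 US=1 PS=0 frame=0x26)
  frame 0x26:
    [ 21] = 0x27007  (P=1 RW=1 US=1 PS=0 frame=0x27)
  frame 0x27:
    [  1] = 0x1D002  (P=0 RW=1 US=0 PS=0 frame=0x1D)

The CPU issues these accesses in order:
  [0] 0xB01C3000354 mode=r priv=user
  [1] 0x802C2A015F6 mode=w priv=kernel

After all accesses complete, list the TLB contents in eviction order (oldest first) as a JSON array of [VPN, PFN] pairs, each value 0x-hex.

Walk each access:
#0 VA=0xB01C3000354 (r,user):
  [0] read 0x1A idx=22: raw=0x1B007 flags P=1 W=1 U=1 S=0
  [1] read 0x1B idx=7: raw=0x1F007 flags P=1 W=1 U=1 S=0
  [2] read 0x1F idx=24: raw=0x21087 flags P=1 W=1 U=1 S=1
  → PA=0x21354 (huge @L2)  (3 entries read)
#1 VA=0x802C2A015F6 (w,kernel):
  [0] read 0x1A idx=16: raw=0x22007 flags P=1 W=1 U=1 S=0
  [1] read 0x22 idx=11: raw=0x26007 flags P=1 W=1 U=1 S=0
  [2] read 0x26 idx=21: raw=0x27007 flags P=1 W=1 U=1 S=0
  [3] read 0x27 idx=1: raw=0x1D002 flags P=0 W=1 U=0 S=0
  ⇒ fault: PAGE_NOT_PRESENT  — 4 lookups

TLB: [["0xB01C3000", "0x21"]]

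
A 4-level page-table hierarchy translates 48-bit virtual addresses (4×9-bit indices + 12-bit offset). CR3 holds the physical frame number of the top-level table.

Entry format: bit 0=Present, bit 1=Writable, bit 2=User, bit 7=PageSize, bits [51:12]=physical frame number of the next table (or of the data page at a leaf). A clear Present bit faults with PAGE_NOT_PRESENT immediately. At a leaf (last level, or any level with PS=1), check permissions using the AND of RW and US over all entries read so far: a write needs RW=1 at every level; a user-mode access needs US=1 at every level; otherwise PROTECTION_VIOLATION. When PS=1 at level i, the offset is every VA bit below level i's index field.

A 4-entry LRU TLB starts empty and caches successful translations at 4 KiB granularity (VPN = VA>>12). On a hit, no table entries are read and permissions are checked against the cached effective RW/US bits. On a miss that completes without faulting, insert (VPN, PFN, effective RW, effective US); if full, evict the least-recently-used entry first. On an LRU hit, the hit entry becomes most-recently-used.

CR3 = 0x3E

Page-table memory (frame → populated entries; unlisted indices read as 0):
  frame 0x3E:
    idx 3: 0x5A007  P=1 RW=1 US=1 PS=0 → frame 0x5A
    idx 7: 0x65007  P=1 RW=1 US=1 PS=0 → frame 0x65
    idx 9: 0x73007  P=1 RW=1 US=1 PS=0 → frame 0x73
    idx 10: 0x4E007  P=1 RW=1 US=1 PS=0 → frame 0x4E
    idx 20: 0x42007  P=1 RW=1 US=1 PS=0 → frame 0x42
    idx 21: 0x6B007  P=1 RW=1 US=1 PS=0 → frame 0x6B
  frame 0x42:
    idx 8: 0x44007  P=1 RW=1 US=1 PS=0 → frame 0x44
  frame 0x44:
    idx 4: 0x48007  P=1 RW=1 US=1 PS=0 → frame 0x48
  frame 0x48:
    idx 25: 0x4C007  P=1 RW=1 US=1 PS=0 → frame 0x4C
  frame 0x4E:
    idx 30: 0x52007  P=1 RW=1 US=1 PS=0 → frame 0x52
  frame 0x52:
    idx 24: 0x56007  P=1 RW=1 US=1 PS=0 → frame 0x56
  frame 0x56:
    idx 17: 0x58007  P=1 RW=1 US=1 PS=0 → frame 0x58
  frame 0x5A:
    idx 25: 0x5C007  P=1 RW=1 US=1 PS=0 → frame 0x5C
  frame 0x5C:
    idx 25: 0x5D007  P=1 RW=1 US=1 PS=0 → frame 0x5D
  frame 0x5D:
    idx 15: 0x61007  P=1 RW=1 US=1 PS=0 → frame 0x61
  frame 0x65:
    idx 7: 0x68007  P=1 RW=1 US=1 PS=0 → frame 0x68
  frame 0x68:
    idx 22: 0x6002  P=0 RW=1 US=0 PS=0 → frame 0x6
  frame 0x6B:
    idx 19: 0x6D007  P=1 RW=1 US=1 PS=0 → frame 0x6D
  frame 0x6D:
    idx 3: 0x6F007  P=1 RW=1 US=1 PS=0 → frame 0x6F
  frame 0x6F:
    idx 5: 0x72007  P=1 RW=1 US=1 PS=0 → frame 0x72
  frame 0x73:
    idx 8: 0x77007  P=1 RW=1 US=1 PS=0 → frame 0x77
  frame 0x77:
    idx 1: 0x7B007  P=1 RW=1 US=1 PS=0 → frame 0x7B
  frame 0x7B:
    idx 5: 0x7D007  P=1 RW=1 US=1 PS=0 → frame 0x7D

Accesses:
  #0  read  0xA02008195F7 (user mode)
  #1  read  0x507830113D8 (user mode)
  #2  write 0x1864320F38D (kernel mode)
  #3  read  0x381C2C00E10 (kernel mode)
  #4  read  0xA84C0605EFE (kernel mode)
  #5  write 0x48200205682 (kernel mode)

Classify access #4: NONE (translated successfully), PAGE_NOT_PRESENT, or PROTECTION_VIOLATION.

Trace:
#0 VA=0xA02008195F7 (r,user):
  L0: frame=0x3E idx=20 entry=0x42007 [P=1 RW=1 US=1 PS=0]
  L1: frame=0x42 idx=8 entry=0x44007 [P=1 RW=1 US=1 PS=0]
  L2: frame=0x44 idx=4 entry=0x48007 [P=1 RW=1 US=1 PS=0]
  L3: frame=0x48 idx=25 entry=0x4C007 [P=1 RW=1 US=1 PS=0]
  ⇒ phys 0x4C5F7  [4 reads]
#1 VA=0x507830113D8 (r,user):
  L0: frame=0x3E idx=10 entry=0x4E007 [P=1 RW=1 US=1 PS=0]
  L1: frame=0x4E idx=30 entry=0x52007 [P=1 RW=1 US=1 PS=0]
  L2: frame=0x52 idx=24 entry=0x56007 [P=1 RW=1 US=1 PS=0]
  L3: frame=0x56 idx=17 entry=0x58007 [P=1 RW=1 US=1 PS=0]
  ⇒ phys 0x583D8  [4 reads]
#2 VA=0x1864320F38D (w,kernel):
  L0: frame=0x3E idx=3 entry=0x5A007 [P=1 RW=1 US=1 PS=0]
  L1: frame=0x5A idx=25 entry=0x5C007 [P=1 RW=1 US=1 PS=0]
  L2: frame=0x5C idx=25 entry=0x5D007 [P=1 RW=1 US=1 PS=0]
  L3: frame=0x5D idx=15 entry=0x61007 [P=1 RW=1 US=1 PS=0]
  ⇒ phys 0x6138D  [4 reads]
#3 VA=0x381C2C00E10 (r,kernel):
  L0: frame=0x3E idx=7 entry=0x65007 [P=1 RW=1 US=1 PS=0]
  L1: frame=0x65 idx=7 entry=0x68007 [P=1 RW=1 US=1 PS=0]
  L2: frame=0x68 idx=22 entry=0x6002 [P=0 RW=1 US=0 PS=0]
  ⇒ fault: PAGE_NOT_PRESENT  — 3 lookups
#4 VA=0xA84C0605EFE (r,kernel):
  L0: frame=0x3E idx=21 entry=0x6B007 [P=1 RW=1 US=1 PS=0]
  L1: frame=0x6B idx=19 entry=0x6D007 [P=1 RW=1 US=1 PS=0]
  L2: frame=0x6D idx=3 entry=0x6F007 [P=1 RW=1 US=1 PS=0]
  L3: frame=0x6F idx=5 entry=0x72007 [P=1 RW=1 US=1 PS=0]
  ⇒ phys 0x72EFE  [4 reads]
#5 VA=0x48200205682 (w,kernel):
  L0: frame=0x3E idx=9 entry=0x73007 [P=1 RW=1 US=1 PS=0]
  L1: frame=0x73 idx=8 entry=0x77007 [P=1 RW=1 US=1 PS=0]
  L2: frame=0x77 idx=1 entry=0x7B007 [P=1 RW=1 US=1 PS=0]
  L3: frame=0x7B idx=5 entry=0x7D007 [P=1 RW=1 US=1 PS=0]
  ⇒ phys 0x7D682  [4 reads]

Access #4 fault: NONE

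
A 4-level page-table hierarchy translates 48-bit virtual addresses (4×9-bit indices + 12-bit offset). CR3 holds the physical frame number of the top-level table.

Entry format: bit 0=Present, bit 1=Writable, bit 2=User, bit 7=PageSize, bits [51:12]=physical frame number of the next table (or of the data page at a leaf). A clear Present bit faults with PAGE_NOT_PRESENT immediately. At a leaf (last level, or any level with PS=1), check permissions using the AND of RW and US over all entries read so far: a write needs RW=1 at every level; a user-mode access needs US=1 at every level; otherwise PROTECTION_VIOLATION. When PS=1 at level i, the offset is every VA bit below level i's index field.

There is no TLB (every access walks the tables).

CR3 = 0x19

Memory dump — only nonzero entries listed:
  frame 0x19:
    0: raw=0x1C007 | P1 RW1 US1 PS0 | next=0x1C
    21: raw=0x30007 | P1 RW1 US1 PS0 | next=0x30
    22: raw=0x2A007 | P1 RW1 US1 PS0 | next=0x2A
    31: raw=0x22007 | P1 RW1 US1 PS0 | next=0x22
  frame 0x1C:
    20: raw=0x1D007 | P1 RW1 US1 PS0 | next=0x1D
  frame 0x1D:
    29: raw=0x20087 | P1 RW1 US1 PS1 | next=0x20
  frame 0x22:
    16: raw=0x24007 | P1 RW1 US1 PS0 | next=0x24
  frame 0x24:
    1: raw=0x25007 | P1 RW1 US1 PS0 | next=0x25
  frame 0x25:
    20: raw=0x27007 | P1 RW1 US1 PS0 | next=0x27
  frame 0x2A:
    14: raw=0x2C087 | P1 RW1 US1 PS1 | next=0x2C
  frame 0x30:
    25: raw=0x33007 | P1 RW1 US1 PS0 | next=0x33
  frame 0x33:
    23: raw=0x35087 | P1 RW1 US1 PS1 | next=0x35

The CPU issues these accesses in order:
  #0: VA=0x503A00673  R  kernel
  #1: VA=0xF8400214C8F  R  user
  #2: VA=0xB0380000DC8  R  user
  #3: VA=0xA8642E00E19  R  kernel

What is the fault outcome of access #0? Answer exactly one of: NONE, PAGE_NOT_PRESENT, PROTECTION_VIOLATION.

Walk each access:
#0 VA=0x503A00673 (r,kernel):
  L0 @0x19[0] → 0x1C007  P=1,RW=1,US=1,PS=0
  L1 @0x1C[20] → 0x1D007  P=1,RW=1,US=1,PS=0
  L2 @0x1D[29] → 0x20087  P=1,RW=1,US=1,PS=1
  ⇒ phys 0x20673 (huge @L2)  [3 reads]
#1 VA=0xF8400214C8F (r,user):
  L0 @0x19[31] → 0x22007  P=1,RW=1,US=1,PS=0
  L1 @0x22[16] → 0x24007  P=1,RW=1,US=1,PS=0
  L2 @0x24[1] → 0x25007  P=1,RW=1,US=1,PS=0
  L3 @0x25[20] → 0x27007  P=1,RW=1,US=1,PS=0
  ⇒ phys 0x27C8F  [4 reads]
#2 VA=0xB0380000DC8 (r,user):
  L0 @0x19[22] → 0x2A007  P=1,RW=1,US=1,PS=0
  L1 @0x2A[14] → 0x2C087  P=1,RW=1,US=1,PS=1
  ⇒ phys 0x2CDC8 (huge @L1)  [2 reads]
#3 VA=0xA8642E00E19 (r,kernel):
  L0 @0x19[21] → 0x30007  P=1,RW=1,US=1,PS=0
  L1 @0x30[25] → 0x33007  P=1,RW=1,US=1,PS=0
  L2 @0x33[23] → 0x35087  P=1,RW=1,US=1,PS=1
  ⇒ phys 0x35E19 (huge @L2)  [3 reads]

Access #0 fault: NONE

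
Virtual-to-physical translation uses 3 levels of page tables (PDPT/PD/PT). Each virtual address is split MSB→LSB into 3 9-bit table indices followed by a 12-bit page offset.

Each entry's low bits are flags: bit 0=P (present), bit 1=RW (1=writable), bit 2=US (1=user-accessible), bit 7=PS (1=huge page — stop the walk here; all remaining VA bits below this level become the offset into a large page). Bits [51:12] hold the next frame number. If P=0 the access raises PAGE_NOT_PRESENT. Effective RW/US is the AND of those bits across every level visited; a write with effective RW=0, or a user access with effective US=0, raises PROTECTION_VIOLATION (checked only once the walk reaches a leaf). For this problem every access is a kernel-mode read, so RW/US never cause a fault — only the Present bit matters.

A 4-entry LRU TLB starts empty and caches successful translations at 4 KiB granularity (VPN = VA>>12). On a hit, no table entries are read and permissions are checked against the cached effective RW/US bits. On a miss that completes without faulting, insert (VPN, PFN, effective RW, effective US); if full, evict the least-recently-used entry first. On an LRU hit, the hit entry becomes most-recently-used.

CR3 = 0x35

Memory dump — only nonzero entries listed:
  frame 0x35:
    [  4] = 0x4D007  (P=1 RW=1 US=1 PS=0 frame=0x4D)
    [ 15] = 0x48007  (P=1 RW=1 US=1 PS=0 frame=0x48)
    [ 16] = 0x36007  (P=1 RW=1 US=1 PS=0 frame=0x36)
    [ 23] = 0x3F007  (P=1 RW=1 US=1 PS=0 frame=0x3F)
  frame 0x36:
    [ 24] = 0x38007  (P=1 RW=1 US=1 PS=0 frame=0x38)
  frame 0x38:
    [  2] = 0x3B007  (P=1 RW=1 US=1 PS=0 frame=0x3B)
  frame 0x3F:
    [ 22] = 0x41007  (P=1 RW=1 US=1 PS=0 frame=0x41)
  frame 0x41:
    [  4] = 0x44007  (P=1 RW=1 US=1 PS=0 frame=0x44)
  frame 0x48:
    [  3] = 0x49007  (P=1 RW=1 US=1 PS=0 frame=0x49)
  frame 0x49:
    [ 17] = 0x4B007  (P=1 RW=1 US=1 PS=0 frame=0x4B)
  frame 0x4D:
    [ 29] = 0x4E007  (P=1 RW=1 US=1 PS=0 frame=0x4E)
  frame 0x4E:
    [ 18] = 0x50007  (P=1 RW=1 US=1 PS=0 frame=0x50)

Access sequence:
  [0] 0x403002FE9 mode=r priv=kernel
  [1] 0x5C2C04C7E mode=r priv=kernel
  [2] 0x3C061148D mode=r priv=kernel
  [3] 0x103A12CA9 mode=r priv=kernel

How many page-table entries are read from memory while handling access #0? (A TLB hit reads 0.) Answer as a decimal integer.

Walk each access:
#0 VA=0x403002FE9 (r,kernel):
  L0 @0x35[16] → 0x36007  P=1,RW=1,US=1,PS=0
  L1 @0x36[24] → 0x38007  P=1,RW=1,US=1,PS=0
  L2 @0x38[2] → 0x3B007  P=1,RW=1,US=1,PS=0
  → PA=0x3BFE9  (3 entries read)
#1 VA=0x5C2C04C7E (r,kernel):
  L0 @0x35[23] → 0x3F007  P=1,RW=1,US=1,PS=0
  L1 @0x3F[22] → 0x41007  P=1,RW=1,US=1,PS=0
  L2 @0x41[4] → 0x44007  P=1,RW=1,US=1,PS=0
  → PA=0x44C7E  (3 entries read)
#2 VA=0x3C061148D (r,kernel):
  L0 @0x35[15] → 0x48007  P=1,RW=1,US=1,PS=0
  L1 @0x48[3] → 0x49007  P=1,RW=1,US=1,PS=0
  L2 @0x49[17] → 0x4B007  P=1,RW=1,US=1,PS=0
  → PA=0x4B48D  (3 entries read)
#3 VA=0x103A12CA9 (r,kernel):
  L0 @0x35[4] → 0x4D007  P=1,RW=1,US=1,PS=0
  L1 @0x4D[29] → 0x4E007  P=1,RW=1,US=1,PS=0
  L2 @0x4E[18] → 0x50007  P=1,RW=1,US=1,PS=0
  → PA=0x50CA9  (3 entries read)

Entries read for #0: 3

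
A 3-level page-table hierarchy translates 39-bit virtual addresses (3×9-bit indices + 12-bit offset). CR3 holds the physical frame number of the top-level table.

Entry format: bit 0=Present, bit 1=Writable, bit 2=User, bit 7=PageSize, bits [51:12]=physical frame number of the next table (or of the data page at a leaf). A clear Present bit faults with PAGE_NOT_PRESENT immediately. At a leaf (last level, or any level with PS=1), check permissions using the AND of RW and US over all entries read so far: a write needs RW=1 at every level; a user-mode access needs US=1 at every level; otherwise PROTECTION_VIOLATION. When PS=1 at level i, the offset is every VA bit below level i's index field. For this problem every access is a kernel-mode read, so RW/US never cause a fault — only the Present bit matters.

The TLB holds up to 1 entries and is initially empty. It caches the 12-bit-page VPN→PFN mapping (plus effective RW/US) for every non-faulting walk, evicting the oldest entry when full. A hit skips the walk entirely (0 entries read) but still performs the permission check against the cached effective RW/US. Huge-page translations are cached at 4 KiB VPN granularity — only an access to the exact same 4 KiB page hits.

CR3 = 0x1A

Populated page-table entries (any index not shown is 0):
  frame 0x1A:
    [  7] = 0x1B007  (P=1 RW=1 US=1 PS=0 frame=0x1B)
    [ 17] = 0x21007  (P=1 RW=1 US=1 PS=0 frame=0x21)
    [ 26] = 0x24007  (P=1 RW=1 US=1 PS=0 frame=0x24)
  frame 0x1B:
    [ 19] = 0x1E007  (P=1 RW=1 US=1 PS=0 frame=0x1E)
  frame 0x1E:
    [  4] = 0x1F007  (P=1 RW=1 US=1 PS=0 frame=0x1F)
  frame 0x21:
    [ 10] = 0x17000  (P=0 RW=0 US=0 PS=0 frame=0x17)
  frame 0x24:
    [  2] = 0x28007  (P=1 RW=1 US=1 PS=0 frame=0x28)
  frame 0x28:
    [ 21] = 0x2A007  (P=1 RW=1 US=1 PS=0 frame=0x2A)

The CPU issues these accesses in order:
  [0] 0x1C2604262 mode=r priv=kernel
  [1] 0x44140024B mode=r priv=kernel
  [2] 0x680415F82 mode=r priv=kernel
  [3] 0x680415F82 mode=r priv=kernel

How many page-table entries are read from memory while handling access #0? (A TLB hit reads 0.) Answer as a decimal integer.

Walk each access:
#0 VA=0x1C2604262 (r,kernel):
  [0] read 0x1A idx=7: raw=0x1B007 flags P=1 W=1 U=1 S=0
  [1] read 0x1B idx=19: raw=0x1E007 flags P=1 W=1 U=1 S=0
  [2] read 0x1E idx=4: raw=0x1F007 flags P=1 W=1 U=1 S=0
  → PA=0x1F262  (3 entries read)
#1 VA=0x44140024B (r,kernel):
  [0] read 0x1A idx=17: raw=0x21007 flags P=1 W=1 U=1 S=0
  [1] read 0x21 idx=10: raw=0x17000 flags P=0 W=0 U=0 S=0
  ⇒ fault: PAGE_NOT_PRESENT  — 2 lookups
#2 VA=0x680415F82 (r,kernel):
  [0] read 0x1A idx=26: raw=0x24007 flags P=1 W=1 U=1 S=0
  [1] read 0x24 idx=2: raw=0x28007 flags P=1 W=1 U=1 S=0
  [2] read 0x28 idx=21: raw=0x2A007 flags P=1 W=1 U=1 S=0
  → PA=0x2AF82  (3 entries read)
#3 VA=0x680415F82 (r,kernel):
  TLB hit vpn=0x680415 → PA=0x2AF82

Entries read for #0: 3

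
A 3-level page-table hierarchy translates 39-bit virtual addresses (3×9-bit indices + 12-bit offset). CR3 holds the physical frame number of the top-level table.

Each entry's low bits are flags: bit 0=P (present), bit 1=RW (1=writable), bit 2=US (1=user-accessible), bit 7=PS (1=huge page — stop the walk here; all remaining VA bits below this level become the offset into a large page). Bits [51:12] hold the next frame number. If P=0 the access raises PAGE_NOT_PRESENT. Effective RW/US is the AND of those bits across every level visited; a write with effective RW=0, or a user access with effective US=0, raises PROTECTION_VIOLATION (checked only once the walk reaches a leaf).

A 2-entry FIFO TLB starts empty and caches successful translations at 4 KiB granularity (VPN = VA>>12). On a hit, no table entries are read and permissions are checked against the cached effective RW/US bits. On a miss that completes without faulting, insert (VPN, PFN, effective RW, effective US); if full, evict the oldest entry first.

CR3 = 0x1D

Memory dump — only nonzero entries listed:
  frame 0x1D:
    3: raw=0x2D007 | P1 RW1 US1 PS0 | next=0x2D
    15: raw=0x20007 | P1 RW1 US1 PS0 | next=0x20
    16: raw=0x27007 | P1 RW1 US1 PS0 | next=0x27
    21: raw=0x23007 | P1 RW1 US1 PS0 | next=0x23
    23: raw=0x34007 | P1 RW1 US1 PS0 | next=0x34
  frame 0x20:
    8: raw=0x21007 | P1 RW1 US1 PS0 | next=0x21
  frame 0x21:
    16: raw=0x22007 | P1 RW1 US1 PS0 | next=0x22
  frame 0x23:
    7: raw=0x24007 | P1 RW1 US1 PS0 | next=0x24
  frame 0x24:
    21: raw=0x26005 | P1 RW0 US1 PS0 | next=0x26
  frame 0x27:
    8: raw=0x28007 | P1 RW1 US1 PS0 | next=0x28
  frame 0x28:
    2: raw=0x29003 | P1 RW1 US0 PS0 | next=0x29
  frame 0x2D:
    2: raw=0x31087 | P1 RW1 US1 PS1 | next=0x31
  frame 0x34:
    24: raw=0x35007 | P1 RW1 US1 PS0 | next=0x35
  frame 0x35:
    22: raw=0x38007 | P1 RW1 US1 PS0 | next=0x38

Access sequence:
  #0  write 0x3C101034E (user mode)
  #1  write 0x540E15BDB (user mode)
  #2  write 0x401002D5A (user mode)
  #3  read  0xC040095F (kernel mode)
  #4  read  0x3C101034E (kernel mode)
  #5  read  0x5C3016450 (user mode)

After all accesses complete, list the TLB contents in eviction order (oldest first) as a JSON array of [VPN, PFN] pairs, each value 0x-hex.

Walk each access:
#0 VA=0x3C101034E (w,user):
  L0 @0x1D[15] → 0x20007  P=1,RW=1,US=1,PS=0
  L1 @0x20[8] → 0x21007  P=1,RW=1,US=1,PS=0
  L2 @0x21[16] → 0x22007  P=1,RW=1,US=1,PS=0
  ✓ 0x2234E  — 3 lookups
#1 VA=0x540E15BDB (w,user):
  L0 @0x1D[21] → 0x23007  P=1,RW=1,US=1,PS=0
  L1 @0x23[7] → 0x24007  P=1,RW=1,US=1,PS=0
  L2 @0x24[21] → 0x26005  P=1,RW=0,US=1,PS=0
  ✗ PROTECTION_VIOLATION  [3 reads]
#2 VA=0x401002D5A (w,user):
  L0 @0x1D[16] → 0x27007  P=1,RW=1,US=1,PS=0
  L1 @0x27[8] → 0x28007  P=1,RW=1,US=1,PS=0
  L2 @0x28[2] → 0x29003  P=1,RW=1,US=0,PS=0
  ✗ PROTECTION_VIOLATION  [3 reads]
#3 VA=0xC040095F (r,kernel):
  L0 @0x1D[3] → 0x2D007  P=1,RW=1,US=1,PS=0
  L1 @0x2D[2] → 0x31087  P=1,RW=1,US=1,PS=1
  ✓ 0x3195F (huge @L1)  — 2 lookups
#4 VA=0x3C101034E (r,kernel):
  TLB hit vpn=0x3C1010 → PA=0x2234E
#5 VA=0x5C3016450 (r,user):
  L0 @0x1D[23] → 0x34007  P=1,RW=1,US=1,PS=0
  L1 @0x34[24] → 0x35007  P=1,RW=1,US=1,PS=0
  L2 @0x35[22] → 0x38007  P=1,RW=1,US=1,PS=0
  ✓ 0x38450  — 3 lookups

TLB: [["0xC0400", "0x31"], ["0x5C3016", "0x38"]]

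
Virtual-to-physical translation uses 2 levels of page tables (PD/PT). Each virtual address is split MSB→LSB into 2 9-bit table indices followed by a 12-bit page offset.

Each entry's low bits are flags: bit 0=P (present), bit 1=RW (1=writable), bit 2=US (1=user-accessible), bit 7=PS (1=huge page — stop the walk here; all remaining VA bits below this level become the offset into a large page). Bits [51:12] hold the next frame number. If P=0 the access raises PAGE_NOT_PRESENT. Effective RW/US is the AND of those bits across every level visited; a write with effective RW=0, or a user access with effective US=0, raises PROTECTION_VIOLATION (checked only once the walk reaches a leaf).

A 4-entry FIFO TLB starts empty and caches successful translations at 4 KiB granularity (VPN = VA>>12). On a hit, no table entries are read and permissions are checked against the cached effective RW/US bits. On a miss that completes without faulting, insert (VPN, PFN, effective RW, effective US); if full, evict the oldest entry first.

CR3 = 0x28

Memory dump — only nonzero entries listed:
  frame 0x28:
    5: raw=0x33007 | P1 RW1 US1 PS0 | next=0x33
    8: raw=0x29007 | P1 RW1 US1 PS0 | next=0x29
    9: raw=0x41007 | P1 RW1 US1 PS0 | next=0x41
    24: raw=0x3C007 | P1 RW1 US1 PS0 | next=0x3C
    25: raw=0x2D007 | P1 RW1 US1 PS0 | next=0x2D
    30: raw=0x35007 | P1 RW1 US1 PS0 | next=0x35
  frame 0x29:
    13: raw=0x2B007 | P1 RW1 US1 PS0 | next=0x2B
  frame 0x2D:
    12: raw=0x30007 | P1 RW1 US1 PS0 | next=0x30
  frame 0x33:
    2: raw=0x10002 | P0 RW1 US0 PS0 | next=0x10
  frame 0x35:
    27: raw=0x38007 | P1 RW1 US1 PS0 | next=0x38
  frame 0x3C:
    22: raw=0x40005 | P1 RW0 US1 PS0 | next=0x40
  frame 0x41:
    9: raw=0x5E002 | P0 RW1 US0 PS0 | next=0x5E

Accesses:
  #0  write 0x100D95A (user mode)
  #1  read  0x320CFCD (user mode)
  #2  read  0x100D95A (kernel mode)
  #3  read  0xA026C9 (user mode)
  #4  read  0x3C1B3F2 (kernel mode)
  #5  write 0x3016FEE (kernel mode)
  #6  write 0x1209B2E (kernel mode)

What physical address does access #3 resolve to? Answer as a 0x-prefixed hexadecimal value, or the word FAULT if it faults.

Walk each access:
#0 VA=0x100D95A (w,user):
  L0: frame=0x28 idx=8 entry=0x29007 [P=1 RW=1 US=1 PS=0]
  L1: frame=0x29 idx=13 entry=0x2B007 [P=1 RW=1 US=1 PS=0]
  ⇒ phys 0x2B95A  [2 reads]
#1 VA=0x320CFCD (r,user):
  L0: frame=0x28 idx=25 entry=0x2D007 [P=1 RW=1 US=1 PS=0]
  L1: frame=0x2D idx=12 entry=0x30007 [P=1 RW=1 US=1 PS=0]
  ⇒ phys 0x30FCD  [2 reads]
#2 VA=0x100D95A (r,kernel):
  TLB hit vpn=0x100D → PA=0x2B95A
#3 VA=0xA026C9 (r,user):
  L0: frame=0x28 idx=5 entry=0x33007 [P=1 RW=1 US=1 PS=0]
  L1: frame=0x33 idx=2 entry=0x10002 [P=0 RW=1 US=0 PS=0]
  → PAGE_NOT_PRESENT  (2 entries read)
#4 VA=0x3C1B3F2 (r,kernel):
  L0: frame=0x28 idx=30 entry=0x35007 [P=1 RW=1 US=1 PS=0]
  L1: frame=0x35 idx=27 entry=0x38007 [P=1 RW=1 US=1 PS=0]
  ⇒ phys 0x383F2  [2 reads]
#5 VA=0x3016FEE (w,kernel):
  L0: frame=0x28 idx=24 entry=0x3C007 [P=1 RW=1 US=1 PS=0]
  L1: frame=0x3C idx=22 entry=0x40005 [P=1 RW=0 US=1 PS=0]
  → PROTECTION_VIOLATION  (2 entries read)
#6 VA=0x1209B2E (w,kernel):
  L0: frame=0x28 idx=9 entry=0x41007 [P=1 RW=1 US=1 PS=0]
  L1: frame=0x41 idx=9 entry=0x5E002 [P=0 RW=1 US=0 PS=0]
  → PAGE_NOT_PRESENT  (2 entries read)

Access #3 PA: FAULT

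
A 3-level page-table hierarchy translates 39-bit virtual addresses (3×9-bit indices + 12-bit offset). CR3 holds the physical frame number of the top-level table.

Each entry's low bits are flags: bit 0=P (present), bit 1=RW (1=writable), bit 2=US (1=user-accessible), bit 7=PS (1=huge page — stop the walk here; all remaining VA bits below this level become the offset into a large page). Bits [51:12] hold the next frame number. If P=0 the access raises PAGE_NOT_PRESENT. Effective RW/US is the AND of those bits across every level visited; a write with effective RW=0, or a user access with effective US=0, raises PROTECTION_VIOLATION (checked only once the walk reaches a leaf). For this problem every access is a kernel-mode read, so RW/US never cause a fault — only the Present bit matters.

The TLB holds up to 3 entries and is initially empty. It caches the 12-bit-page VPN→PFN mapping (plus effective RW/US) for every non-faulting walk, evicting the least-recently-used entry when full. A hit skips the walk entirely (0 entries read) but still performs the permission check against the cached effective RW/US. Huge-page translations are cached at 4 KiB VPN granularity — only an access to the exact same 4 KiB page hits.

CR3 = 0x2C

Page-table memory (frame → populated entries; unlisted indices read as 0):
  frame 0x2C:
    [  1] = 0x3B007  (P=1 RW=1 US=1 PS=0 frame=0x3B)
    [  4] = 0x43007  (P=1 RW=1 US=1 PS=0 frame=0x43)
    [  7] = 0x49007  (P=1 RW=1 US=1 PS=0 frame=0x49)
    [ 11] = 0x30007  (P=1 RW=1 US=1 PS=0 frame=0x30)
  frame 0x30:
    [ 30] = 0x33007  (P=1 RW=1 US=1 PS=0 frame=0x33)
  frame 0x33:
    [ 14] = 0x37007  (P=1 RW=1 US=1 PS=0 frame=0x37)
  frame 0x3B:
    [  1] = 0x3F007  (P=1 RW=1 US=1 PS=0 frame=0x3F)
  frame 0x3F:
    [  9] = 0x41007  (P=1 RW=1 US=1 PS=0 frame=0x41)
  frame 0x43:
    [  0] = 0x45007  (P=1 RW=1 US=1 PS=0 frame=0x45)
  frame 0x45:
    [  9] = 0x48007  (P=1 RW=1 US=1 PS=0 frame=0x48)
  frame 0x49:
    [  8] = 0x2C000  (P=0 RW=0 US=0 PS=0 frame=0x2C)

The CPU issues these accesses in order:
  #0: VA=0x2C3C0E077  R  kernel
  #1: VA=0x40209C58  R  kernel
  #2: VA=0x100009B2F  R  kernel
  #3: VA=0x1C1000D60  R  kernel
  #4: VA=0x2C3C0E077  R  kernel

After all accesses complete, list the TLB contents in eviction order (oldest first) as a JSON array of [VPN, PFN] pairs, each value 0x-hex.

Walk each access:
#0 VA=0x2C3C0E077 (r,kernel):
  L0 @0x2C[11] → 0x30007  P=1,RW=1,US=1,PS=0
  L1 @0x30[30] → 0x33007  P=1,RW=1,US=1,PS=0
  L2 @0x33[14] → 0x37007  P=1,RW=1,US=1,PS=0
  → PA=0x37077  (3 entries read)
#1 VA=0x40209C58 (r,kernel):
  L0 @0x2C[1] → 0x3B007  P=1,RW=1,US=1,PS=0
  L1 @0x3B[1] → 0x3F007  P=1,RW=1,US=1,PS=0
  L2 @0x3F[9] → 0x41007  P=1,RW=1,US=1,PS=0
  → PA=0x41C58  (3 entries read)
#2 VA=0x100009B2F (r,kernel):
  L0 @0x2C[4] → 0x43007  P=1,RW=1,US=1,PS=0
  L1 @0x43[0] → 0x45007  P=1,RW=1,US=1,PS=0
  L2 @0x45[9] → 0x48007  P=1,RW=1,US=1,PS=0
  → PA=0x48B2F  (3 entries read)
#3 VA=0x1C1000D60 (r,kernel):
  L0 @0x2C[7] → 0x49007  P=1,RW=1,US=1,PS=0
  L1 @0x49[8] → 0x2C000  P=0,RW=0,US=0,PS=0
  → PAGE_NOT_PRESENT  (2 entries read)
#4 VA=0x2C3C0E077 (r,kernel):
  TLB hit vpn=0x2C3C0E → PA=0x37077

TLB: [["0x40209", "0x41"], ["0x100009", "0x48"], ["0x2C3C0E", "0x37"]]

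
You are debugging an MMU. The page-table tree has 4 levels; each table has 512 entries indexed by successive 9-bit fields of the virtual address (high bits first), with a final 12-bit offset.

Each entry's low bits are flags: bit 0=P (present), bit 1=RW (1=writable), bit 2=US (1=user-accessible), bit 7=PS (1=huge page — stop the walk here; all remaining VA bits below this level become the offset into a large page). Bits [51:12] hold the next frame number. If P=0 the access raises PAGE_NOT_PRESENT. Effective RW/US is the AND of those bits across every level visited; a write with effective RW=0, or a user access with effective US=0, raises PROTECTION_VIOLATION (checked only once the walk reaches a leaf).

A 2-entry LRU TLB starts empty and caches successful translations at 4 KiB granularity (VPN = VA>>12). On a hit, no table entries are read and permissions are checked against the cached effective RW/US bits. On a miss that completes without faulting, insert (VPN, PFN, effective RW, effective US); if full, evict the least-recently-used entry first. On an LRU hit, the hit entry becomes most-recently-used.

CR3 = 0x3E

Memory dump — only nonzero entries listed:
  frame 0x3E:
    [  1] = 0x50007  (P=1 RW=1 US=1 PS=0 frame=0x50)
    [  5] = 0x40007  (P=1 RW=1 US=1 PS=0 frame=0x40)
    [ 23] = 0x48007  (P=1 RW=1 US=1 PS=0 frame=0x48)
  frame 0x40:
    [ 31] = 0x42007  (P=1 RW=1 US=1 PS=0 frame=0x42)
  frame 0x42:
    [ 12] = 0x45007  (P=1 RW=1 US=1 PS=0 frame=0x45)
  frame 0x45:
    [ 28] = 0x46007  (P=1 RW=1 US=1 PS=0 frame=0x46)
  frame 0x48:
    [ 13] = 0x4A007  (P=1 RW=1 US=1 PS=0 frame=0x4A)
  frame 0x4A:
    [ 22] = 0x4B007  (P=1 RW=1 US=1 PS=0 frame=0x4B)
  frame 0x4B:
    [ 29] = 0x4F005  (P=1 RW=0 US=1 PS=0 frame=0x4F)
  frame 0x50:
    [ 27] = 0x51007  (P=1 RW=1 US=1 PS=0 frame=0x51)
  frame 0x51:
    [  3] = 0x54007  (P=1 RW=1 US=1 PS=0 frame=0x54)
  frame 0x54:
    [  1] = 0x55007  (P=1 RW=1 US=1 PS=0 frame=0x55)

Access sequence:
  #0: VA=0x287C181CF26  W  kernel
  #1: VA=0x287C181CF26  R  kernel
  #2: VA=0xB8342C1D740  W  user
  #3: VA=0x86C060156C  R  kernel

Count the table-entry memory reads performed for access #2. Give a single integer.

Per-access translation:
#0 VA=0x287C181CF26 (w,kernel):
  L0 @0x3E[5] → 0x40007  P=1,RW=1,US=1,PS=0
  L1 @0x40[31] → 0x42007  P=1,RW=1,US=1,PS=0
  L2 @0x42[12] → 0x45007  P=1,RW=1,US=1,PS=0
  L3 @0x45[28] → 0x46007  P=1,RW=1,US=1,PS=0
  ✓ 0x46F26  — 4 lookups
#1 VA=0x287C181CF26 (r,kernel):
  TLB hit vpn=0x287C181C → PA=0x46F26
#2 VA=0xB8342C1D740 (w,user):
  L0 @0x3E[23] → 0x48007  P=1,RW=1,US=1,PS=0
  L1 @0x48[13] → 0x4A007  P=1,RW=1,US=1,PS=0
  L2 @0x4A[22] → 0x4B007  P=1,RW=1,US=1,PS=0
  L3 @0x4B[29] → 0x4F005  P=1,RW=0,US=1,PS=0
  ⇒ fault: PROTECTION_VIOLATION  — 4 lookups
#3 VA=0x86C060156C (r,kernel):
  L0 @0x3E[1] → 0x50007  P=1,RW=1,US=1,PS=0
  L1 @0x50[27] → 0x51007  P=1,RW=1,US=1,PS=0
  L2 @0x51[3] → 0x54007  P=1,RW=1,US=1,PS=0
  L3 @0x54[1] → 0x55007  P=1,RW=1,US=1,PS=0
  ✓ 0x5556C  — 4 lookups

Entries read for #2: 4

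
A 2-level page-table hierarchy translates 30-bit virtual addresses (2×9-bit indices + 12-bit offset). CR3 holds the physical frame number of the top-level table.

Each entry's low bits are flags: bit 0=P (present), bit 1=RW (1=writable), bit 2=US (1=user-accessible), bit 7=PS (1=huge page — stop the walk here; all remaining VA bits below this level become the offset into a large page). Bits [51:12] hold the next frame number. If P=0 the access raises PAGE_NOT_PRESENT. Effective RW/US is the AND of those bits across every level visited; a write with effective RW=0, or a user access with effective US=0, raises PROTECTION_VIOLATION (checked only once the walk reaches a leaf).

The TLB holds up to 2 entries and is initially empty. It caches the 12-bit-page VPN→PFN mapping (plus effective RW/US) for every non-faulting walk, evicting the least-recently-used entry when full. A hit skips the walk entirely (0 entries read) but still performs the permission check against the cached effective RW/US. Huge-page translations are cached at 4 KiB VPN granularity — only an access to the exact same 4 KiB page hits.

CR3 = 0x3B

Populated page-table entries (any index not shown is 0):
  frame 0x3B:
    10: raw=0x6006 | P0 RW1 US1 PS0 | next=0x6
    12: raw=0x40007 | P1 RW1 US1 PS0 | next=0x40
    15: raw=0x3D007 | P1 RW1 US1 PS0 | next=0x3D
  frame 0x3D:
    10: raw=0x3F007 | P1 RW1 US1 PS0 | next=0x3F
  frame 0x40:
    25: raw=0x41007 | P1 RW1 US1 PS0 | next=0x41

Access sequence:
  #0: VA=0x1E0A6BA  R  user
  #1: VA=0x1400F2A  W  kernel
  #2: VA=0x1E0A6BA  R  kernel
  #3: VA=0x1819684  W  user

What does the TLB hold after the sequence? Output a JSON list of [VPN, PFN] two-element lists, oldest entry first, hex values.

Walk each access:
#0 VA=0x1E0A6BA (r,user):
  lvl0: tbl 0x3B, slot 15 ⇒ 0x3D007 (P1/RW1/US1/PS0)
  lvl1: tbl 0x3D, slot 10 ⇒ 0x3F007 (P1/RW1/US1/PS0)
  → PA=0x3F6BA  (2 entries read)
#1 VA=0x1400F2A (w,kernel):
  lvl0: tbl 0x3B, slot 10 ⇒ 0x6006 (P0/RW1/US1/PS0)
  ✗ PAGE_NOT_PRESENT  [1 reads]
#2 VA=0x1E0A6BA (r,kernel):
  TLB hit vpn=0x1E0A → PA=0x3F6BA
#3 VA=0x1819684 (w,user):
  lvl0: tbl 0x3B, slot 12 ⇒ 0x40007 (P1/RW1/US1/PS0)
  lvl1: tbl 0x40, slot 25 ⇒ 0x41007 (P1/RW1/US1/PS0)
  → PA=0x41684  (2 entries read)

TLB: [["0x1E0A", "0x3F"], ["0x1819", "0x41"]]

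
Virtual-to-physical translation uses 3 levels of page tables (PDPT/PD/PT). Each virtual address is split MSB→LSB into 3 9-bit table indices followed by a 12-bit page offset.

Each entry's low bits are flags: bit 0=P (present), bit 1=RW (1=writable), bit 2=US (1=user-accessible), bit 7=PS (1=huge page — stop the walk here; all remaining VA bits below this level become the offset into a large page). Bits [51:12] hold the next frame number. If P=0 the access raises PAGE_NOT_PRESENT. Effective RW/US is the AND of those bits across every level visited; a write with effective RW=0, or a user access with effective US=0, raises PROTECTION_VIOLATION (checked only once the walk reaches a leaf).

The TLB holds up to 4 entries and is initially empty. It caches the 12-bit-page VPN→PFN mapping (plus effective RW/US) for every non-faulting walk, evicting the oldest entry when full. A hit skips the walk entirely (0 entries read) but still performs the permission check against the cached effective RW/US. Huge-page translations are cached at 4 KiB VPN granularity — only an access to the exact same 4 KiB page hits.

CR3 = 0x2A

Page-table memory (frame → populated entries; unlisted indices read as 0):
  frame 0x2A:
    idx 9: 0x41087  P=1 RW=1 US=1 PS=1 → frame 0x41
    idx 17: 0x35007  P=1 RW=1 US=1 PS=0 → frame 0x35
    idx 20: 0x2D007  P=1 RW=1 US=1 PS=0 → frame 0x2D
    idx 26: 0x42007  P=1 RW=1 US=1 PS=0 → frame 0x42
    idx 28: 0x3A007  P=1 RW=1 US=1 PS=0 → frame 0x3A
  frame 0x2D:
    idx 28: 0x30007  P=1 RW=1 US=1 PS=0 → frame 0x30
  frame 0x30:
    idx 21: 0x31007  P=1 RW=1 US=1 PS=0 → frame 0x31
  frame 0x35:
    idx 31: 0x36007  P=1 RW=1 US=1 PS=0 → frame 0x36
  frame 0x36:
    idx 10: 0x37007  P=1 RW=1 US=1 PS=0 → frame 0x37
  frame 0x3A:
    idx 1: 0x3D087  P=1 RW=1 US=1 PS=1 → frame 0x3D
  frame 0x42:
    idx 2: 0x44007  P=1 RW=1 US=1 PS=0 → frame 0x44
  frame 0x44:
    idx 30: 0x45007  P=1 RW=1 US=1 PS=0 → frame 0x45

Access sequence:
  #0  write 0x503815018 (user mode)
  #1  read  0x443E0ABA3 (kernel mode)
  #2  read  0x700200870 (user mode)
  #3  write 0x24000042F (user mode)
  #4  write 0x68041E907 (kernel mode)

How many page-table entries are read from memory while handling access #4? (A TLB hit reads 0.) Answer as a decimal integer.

Walk each access:
#0 VA=0x503815018 (w,user):
  L0: frame=0x2A idx=20 entry=0x2D007 [P=1 RW=1 US=1 PS=0]
  L1: frame=0x2D idx=28 entry=0x30007 [P=1 RW=1 US=1 PS=0]
  L2: frame=0x30 idx=21 entry=0x31007 [P=1 RW=1 US=1 PS=0]
  ✓ 0x31018  — 3 lookups
#1 VA=0x443E0ABA3 (r,kernel):
  L0: frame=0x2A idx=17 entry=0x35007 [P=1 RW=1 US=1 PS=0]
  L1: frame=0x35 idx=31 entry=0x36007 [P=1 RW=1 US=1 PS=0]
  L2: frame=0x36 idx=10 entry=0x37007 [P=1 RW=1 US=1 PS=0]
  ✓ 0x37BA3  — 3 lookups
#2 VA=0x700200870 (r,user):
  L0: frame=0x2A idx=28 entry=0x3A007 [P=1 RW=1 US=1 PS=0]
  L1: frame=0x3A idx=1 entry=0x3D087 [P=1 RW=1 US=1 PS=1]
  ✓ 0x3D870 (huge @L1)  — 2 lookups
#3 VA=0x24000042F (w,user):
  L0: frame=0x2A idx=9 entry=0x41087 [P=1 RW=1 US=1 PS=1]
  ✓ 0x4142F (huge @L0)  — 1 lookups
#4 VA=0x68041E907 (w,kernel):
  L0: frame=0x2A idx=26 entry=0x42007 [P=1 RW=1 US=1 PS=0]
  L1: frame=0x42 idx=2 entry=0x44007 [P=1 RW=1 US=1 PS=0]
  L2: frame=0x44 idx=30 entry=0x45007 [P=1 RW=1 US=1 PS=0]
  ✓ 0x45907  — 3 lookups

Entries read for #4: 3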